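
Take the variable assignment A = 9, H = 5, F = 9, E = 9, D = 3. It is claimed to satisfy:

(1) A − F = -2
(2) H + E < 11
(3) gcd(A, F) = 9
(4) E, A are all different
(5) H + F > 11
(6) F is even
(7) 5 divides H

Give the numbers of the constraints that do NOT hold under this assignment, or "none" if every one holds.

(1) A − F = 9 − 9 = 0, not -2  ✗
(2) H + E = 5 + 9 = 14; 14 ≥ 11, bound 11 not met  ✗
(3) gcd(9, 9) = 9  ✓
(4) E = A = 9, not all different  ✗
(5) H + F = 5 + 9 = 14; 14 > 11  ✓
(6) F = 9 is odd  ✗
(7) 5 / 5 = 1, so 5 divides 5  ✓

No — constraints 1, 2, 4, and 6 are not satisfied.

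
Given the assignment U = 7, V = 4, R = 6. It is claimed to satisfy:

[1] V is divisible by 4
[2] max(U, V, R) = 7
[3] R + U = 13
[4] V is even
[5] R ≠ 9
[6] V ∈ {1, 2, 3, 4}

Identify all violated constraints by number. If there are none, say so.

None — every constraint holds.

[1] 4 / 4 = 1, so 4 divides 4  true
[2] max(7, 4, 6) = 7  true
[3] R + U = 6 + 7 = 13  true
[4] V = 4 is even  true
[5] R = 6, and 6 ≠ 9  true
[6] V = 4 is in {1, 2, 3, 4}  true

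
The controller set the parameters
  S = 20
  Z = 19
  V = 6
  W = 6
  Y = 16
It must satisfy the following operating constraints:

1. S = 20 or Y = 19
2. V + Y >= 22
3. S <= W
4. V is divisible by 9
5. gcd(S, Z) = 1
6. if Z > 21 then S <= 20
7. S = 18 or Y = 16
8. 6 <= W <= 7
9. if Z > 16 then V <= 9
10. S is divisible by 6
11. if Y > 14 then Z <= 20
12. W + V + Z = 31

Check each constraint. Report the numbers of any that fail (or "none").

Constraints 3, 4, 10 do not hold.

1. S = 20 = 20 (first disjunct)  OK
2. V + Y = 6 + 16 = 22; 22 ≥ 22  OK
3. S = 20, W = 6; 20 > 6 (want ≤)  FAIL
4. 6 = 9*0 + 6, so 9 does not divide 6  FAIL
5. gcd(20, 19) = 1  OK
6. Z = 19, not > 21; antecedent false, conditional vacuously true  OK
7. S = 20 ≠ 18, but Y = 16 = 16 (second disjunct)  OK
8. W = 6 lies in [6, 7]  OK
9. Z = 19 > 16, so we need V ≤ 9; V = 6 ≤ 9  OK
10. 20 = 6*3 + 2, so 6 does not divide 20  FAIL
11. Y = 16 > 14, so we need Z ≤ 20; Z = 19 ≤ 20  OK
12. W + V + Z = 6 + 6 + 19 = 31  OK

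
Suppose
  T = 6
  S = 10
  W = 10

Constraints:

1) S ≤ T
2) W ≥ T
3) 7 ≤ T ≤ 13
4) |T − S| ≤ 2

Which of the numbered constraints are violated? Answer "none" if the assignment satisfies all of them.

1) S = 10, T = 6; 10 > 6 (want ≤)  fails
2) W = 10, T = 6; 10 ≥ 6  holds
3) T = 6 is outside [7, 13]  fails
4) |6 − 10| = 4; 4 > 2, exceeds bound 2  fails

Constraints 1, 3, and 4 are violated.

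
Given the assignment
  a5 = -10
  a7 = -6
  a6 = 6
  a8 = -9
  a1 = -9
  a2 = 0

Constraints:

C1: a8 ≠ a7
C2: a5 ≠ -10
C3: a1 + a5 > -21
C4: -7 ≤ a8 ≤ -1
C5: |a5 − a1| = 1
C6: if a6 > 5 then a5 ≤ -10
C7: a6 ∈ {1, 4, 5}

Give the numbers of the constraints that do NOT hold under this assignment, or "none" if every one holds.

Constraints 2, 4, 7 do not hold.

C1: a8 = -9, a7 = -6; distinct — OK.
C2: a5 = -10, but -10 is required to differ — violated.
C3: a1 + a5 = -9 + (-10) = -19; -19 > -21 — OK.
C4: a8 = -9 is outside [-7, -1] — violated.
C5: |-10 − (-9)| = 1 — OK.
C6: a6 = 6 > 5, so we need a5 ≤ -10; a5 = -10 ≤ -10 — OK.
C7: a6 = 6 is not in {1, 4, 5} — violated.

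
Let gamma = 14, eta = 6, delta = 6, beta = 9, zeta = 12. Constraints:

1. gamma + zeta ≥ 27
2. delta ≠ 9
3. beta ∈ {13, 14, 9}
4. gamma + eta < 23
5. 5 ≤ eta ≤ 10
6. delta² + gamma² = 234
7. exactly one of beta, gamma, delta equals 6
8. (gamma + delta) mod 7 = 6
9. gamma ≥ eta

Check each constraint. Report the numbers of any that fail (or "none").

The assignment fails constraints 1 and 6.

1. gamma + zeta = 14 + 12 = 26; 26 < 27, bound 27 not met — violated.
2. delta = 6, and 6 ≠ 9 — satisfied.
3. beta = 9 is in {13, 14, 9} — satisfied.
4. gamma + eta = 14 + 6 = 20; 20 < 23 — satisfied.
5. eta = 6 lies in [5, 10] — satisfied.
6. delta² + gamma² = 6² + 14² = 36 + 196 = 232, not 234 — violated.
7. beta=9, gamma=14, delta=6; 1 of them equals 6 — satisfied.
8. gamma + delta = 20; 20 mod 7 = 6 — satisfied.
9. gamma = 14, eta = 6; 14 ≥ 6 — satisfied.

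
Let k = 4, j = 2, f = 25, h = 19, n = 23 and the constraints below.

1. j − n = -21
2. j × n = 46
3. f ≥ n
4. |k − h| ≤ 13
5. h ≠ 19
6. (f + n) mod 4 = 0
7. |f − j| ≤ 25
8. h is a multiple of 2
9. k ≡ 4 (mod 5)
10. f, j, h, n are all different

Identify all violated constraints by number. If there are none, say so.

No — constraints 4, 5, 8 are not satisfied.

1. j − n = 2 − 23 = -21 — holds.
2. j × n = 2 × 23 = 46 — holds.
3. f = 25, n = 23; 25 ≥ 23 — holds.
4. |4 − 19| = 15; 15 > 13, exceeds bound 13 — fails.
5. h = 19, but 19 is required to differ — fails.
6. f + n = 48; 48 mod 4 = 0 — holds.
7. |25 − 2| = 23; 23 ≤ 25 — holds.
8. 19 = 2×9 + 1, so 2 does not divide 19 — fails.
9. 4 mod 5 = 4 — holds.
10. values 25, 2, 19, 23 are pairwise distinct — holds.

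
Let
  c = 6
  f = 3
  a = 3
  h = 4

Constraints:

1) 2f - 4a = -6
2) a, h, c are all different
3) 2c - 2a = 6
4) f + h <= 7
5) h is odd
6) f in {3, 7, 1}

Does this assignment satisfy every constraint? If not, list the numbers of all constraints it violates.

1) 2f - 4a = 2(3) - 4(3) = -6  ✓
2) values 3, 4, 6 are pairwise distinct  ✓
3) 2c - 2a = 2(6) - 2(3) = 6  ✓
4) f + h = 3 + 4 = 7; 7 ≤ 7  ✓
5) h = 4 is even  ✗
6) f = 3 is in {3, 7, 1}  ✓

Constraint 5 does not hold.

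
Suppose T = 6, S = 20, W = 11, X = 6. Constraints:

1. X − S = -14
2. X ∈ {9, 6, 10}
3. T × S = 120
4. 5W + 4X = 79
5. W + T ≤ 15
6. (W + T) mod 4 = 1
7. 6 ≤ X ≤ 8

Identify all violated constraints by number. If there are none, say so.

No — constraint 5 is not satisfied.

1. X − S = 6 − 20 = -14 — holds.
2. X = 6 is in {9, 6, 10} — holds.
3. T × S = 6 × 20 = 120 — holds.
4. 5W + 4X = 5(11) + 4(6) = 79 — holds.
5. W + T = 11 + 6 = 17; 17 > 15, bound 15 not met — fails.
6. W + T = 17; 17 mod 4 = 1 — holds.
7. X = 6 lies in [6, 8] — holds.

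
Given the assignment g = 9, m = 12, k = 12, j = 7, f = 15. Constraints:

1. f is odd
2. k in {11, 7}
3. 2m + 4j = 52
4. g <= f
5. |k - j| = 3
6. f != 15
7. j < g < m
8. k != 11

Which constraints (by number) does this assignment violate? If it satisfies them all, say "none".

No — constraints 2, 5, 6 are not satisfied.

1. f = 15 is odd — holds.
2. k = 12 is not in {11, 7} — does not hold.
3. 2m + 4j = 2(12) + 4(7) = 52 — holds.
4. g = 9, f = 15; 9 ≤ 15 — holds.
5. |12 - 7| = 5, not 3 — does not hold.
6. f = 15, but 15 is required to differ — does not hold.
7. values 7 < 9 < 12 — holds.
8. k = 12, and 12 ≠ 11 — holds.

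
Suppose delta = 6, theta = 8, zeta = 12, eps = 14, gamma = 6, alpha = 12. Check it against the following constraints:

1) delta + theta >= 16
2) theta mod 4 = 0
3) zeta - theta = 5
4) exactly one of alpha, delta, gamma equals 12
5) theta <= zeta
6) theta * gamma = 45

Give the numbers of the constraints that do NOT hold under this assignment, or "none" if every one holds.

1) delta + theta = 6 + 8 = 14; 14 < 16, bound 16 not met — fails.
2) 8 mod 4 = 0 — holds.
3) zeta - theta = 12 - 8 = 4, not 5 — fails.
4) alpha=12, delta=6, gamma=6; 1 of them equals 12 — holds.
5) theta = 8, zeta = 12; 8 ≤ 12 — holds.
6) theta * gamma = 8 * 6 = 48, not 45 — fails.

Violated: 1, 3, 6.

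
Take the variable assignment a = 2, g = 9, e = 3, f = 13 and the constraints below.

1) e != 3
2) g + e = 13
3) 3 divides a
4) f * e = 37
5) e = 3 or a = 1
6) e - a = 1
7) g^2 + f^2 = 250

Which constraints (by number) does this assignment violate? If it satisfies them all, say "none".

Constraints 1, 2, 3, and 4 do not hold.

1) e = 3, but 3 is required to differ  FAIL
2) g + e = 9 + 3 = 12, not 13  FAIL
3) 2 = 3*0 + 2, so 3 does not divide 2  FAIL
4) f * e = 13 * 3 = 39, not 37  FAIL
5) e = 3 = 3 (first disjunct)  OK
6) e - a = 3 - 2 = 1  OK
7) g^2 + f^2 = 9^2 + 13^2 = 81 + 169 = 250  OK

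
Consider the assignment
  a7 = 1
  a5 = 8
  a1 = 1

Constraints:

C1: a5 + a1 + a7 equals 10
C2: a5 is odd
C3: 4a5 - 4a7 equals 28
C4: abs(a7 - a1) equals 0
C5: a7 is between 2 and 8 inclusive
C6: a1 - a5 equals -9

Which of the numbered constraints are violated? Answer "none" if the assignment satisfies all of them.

C1: a5 + a1 + a7 = 8 + 1 + 1 = 10 — holds.
C2: a5 = 8 is even — does not hold.
C3: 4a5 - 4a7 = 4(8) - 4(1) = 28 — holds.
C4: abs(1 - 1) = 0 — holds.
C5: a7 = 1 is outside [2, 8] — does not hold.
C6: a1 - a5 = 1 - 8 = -7, not -9 — does not hold.

Violated: 2, 5, and 6.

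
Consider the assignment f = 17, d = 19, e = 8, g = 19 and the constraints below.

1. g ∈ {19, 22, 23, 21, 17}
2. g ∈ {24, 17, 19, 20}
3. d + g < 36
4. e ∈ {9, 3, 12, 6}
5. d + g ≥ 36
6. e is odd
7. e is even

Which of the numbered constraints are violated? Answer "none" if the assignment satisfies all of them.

Constraints 3, 4, and 6 do not hold.

1. g = 19 is in {19, 22, 23, 21, 17} — satisfied.
2. g = 19 is in {24, 17, 19, 20} — satisfied.
3. d + g = 19 + 19 = 38; 38 ≥ 36, bound 36 not met — violated.
4. e = 8 is not in {9, 3, 12, 6} — violated.
5. d + g = 19 + 19 = 38; 38 ≥ 36 — satisfied.
6. e = 8 is even — violated.
7. e = 8 is even — satisfied.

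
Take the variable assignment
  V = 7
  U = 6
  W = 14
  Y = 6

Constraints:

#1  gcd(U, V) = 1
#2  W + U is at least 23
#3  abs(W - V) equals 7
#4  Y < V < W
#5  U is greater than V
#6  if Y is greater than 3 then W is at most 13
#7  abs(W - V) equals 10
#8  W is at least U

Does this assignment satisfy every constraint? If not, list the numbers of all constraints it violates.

The assignment fails constraints 2, 5, 6, 7.

#1 gcd(6, 7) = 1 — holds.
#2 W + U = 14 + 6 = 20; 20 < 23, bound 23 not met — fails.
#3 abs(14 - 7) = 7 — holds.
#4 values 6 < 7 < 14 — holds.
#5 U = 6, V = 7; 6 ≤ 7 (want >) — fails.
#6 Y = 6 > 3, so we need W ≤ 13; but W = 14 > 13 — fails.
#7 abs(14 - 7) = 7, not 10 — fails.
#8 W = 14, U = 6; 14 ≥ 6 — holds.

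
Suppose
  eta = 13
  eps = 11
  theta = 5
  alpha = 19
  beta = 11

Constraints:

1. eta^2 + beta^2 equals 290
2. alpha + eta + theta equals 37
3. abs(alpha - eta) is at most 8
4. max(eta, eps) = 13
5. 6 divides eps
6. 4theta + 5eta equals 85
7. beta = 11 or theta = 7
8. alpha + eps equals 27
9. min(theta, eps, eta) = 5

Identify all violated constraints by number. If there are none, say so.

The assignment fails constraints 5 and 8.

1. eta^2 + beta^2 = 13^2 + 11^2 = 169 + 121 = 290 — satisfied.
2. alpha + eta + theta = 19 + 13 + 5 = 37 — satisfied.
3. abs(19 - 13) = 6; 6 ≤ 8 — satisfied.
4. max(13, 11) = 13 — satisfied.
5. 11 = 6*1 + 5, so 6 does not divide 11 — violated.
6. 4theta + 5eta = 4(5) + 5(13) = 85 — satisfied.
7. beta = 11 = 11 (first disjunct) — satisfied.
8. alpha + eps = 19 + 11 = 30, not 27 — violated.
9. min(5, 11, 13) = 5 — satisfied.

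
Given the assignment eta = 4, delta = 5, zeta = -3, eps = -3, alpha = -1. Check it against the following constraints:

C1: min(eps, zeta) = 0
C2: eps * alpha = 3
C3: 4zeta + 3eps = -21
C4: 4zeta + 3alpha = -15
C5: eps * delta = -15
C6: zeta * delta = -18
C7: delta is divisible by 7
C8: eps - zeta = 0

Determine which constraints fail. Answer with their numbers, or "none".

C1: min(-3, -3) = -3, not 0 — violated.
C2: eps * alpha = -3 * (-1) = 3 — satisfied.
C3: 4zeta + 3eps = 4(-3) + 3(-3) = -21 — satisfied.
C4: 4zeta + 3alpha = 4(-3) + 3(-1) = -15 — satisfied.
C5: eps * delta = -3 * 5 = -15 — satisfied.
C6: zeta * delta = -3 * 5 = -15, not -18 — violated.
C7: 5 = 7*0 + 5, so 7 does not divide 5 — violated.
C8: eps - zeta = -3 - (-3) = 0 — satisfied.

Constraints 1, 6, and 7 are violated.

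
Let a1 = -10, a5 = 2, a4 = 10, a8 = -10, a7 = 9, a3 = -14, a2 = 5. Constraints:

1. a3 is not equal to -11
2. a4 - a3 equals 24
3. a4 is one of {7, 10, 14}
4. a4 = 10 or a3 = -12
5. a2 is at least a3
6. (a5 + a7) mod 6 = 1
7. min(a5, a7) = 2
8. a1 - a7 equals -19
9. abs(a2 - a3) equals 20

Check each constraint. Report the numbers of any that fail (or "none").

Violated: 6, 9.

1. a3 = -14, and -14 ≠ -11  OK
2. a4 - a3 = 10 - (-14) = 24  OK
3. a4 = 10 is in {7, 10, 14}  OK
4. a4 = 10 = 10 (first disjunct)  OK
5. a2 = 5, a3 = -14; 5 ≥ -14  OK
6. a5 + a7 = 11; 11 mod 6 = 5, not 1  FAIL
7. min(2, 9) = 2  OK
8. a1 - a7 = -10 - 9 = -19  OK
9. abs(5 - (-14)) = 19, not 20  FAIL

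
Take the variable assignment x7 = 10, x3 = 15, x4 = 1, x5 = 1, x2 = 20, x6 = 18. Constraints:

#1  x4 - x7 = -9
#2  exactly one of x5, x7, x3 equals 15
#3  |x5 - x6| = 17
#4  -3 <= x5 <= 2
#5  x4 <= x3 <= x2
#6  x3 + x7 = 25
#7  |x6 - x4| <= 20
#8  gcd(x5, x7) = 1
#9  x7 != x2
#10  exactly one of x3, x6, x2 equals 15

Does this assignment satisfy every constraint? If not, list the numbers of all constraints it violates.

#1 x4 - x7 = 1 - 10 = -9 — satisfied.
#2 x5=1, x7=10, x3=15; 1 of them equals 15 — satisfied.
#3 |1 - 18| = 17 — satisfied.
#4 x5 = 1 lies in [-3, 2] — satisfied.
#5 values 1 <= 15 <= 20 — satisfied.
#6 x3 + x7 = 15 + 10 = 25 — satisfied.
#7 |18 - 1| = 17; 17 ≤ 20 — satisfied.
#8 gcd(1, 10) = 1 — satisfied.
#9 x7 = 10, x2 = 20; distinct — satisfied.
#10 x3=15, x6=18, x2=20; 1 of them equals 15 — satisfied.

None — every constraint holds.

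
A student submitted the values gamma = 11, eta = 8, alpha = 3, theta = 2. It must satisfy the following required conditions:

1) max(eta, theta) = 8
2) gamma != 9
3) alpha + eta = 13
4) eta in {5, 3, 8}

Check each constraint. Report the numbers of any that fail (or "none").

The assignment fails constraint 3.

1) max(8, 2) = 8 — satisfied.
2) gamma = 11, and 11 ≠ 9 — satisfied.
3) alpha + eta = 3 + 8 = 11, not 13 — violated.
4) eta = 8 is in {5, 3, 8} — satisfied.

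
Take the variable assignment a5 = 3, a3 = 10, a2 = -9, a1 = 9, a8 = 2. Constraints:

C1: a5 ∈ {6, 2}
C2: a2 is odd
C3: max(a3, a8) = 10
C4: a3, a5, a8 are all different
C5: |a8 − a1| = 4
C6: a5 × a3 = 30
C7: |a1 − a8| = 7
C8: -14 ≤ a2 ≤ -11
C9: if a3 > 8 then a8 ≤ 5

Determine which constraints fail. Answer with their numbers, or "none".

C1: a5 = 3 is not in {6, 2} — fails.
C2: a2 = -9 is odd — holds.
C3: max(10, 2) = 10 — holds.
C4: values 10, 3, 2 are pairwise distinct — holds.
C5: |2 − 9| = 7, not 4 — fails.
C6: a5 × a3 = 3 × 10 = 30 — holds.
C7: |9 − 2| = 7 — holds.
C8: a2 = -9 is outside [-14, -11] — fails.
C9: a3 = 10 > 8, so we need a8 ≤ 5; a8 = 2 ≤ 5 — holds.

No — constraints 1, 5, 8 are not satisfied.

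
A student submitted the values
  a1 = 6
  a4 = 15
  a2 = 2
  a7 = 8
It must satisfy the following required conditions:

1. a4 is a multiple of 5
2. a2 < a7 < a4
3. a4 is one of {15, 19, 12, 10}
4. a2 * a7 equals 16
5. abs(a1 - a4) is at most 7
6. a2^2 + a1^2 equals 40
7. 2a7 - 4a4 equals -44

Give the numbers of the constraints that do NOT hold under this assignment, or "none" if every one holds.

Constraint 5 does not hold.

1. 15 / 5 = 3, so 5 divides 15  yes
2. values 2 < 8 < 15  yes
3. a4 = 15 is in {15, 19, 12, 10}  yes
4. a2 * a7 = 2 * 8 = 16  yes
5. abs(6 - 15) = 9; 9 > 7, exceeds bound 7  no
6. a2^2 + a1^2 = 2^2 + 6^2 = 4 + 36 = 40  yes
7. 2a7 - 4a4 = 2(8) - 4(15) = -44  yes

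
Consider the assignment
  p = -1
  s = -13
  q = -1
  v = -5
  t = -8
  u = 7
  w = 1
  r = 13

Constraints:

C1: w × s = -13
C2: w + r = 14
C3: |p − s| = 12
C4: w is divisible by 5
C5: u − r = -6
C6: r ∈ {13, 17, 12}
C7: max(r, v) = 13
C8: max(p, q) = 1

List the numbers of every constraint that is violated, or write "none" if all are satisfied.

Constraints 4 and 8 are violated.

C1: w × s = 1 × (-13) = -13  OK
C2: w + r = 1 + 13 = 14  OK
C3: |-1 − (-13)| = 12  OK
C4: 1 = 5×0 + 1, so 5 does not divide 1  FAIL
C5: u − r = 7 − 13 = -6  OK
C6: r = 13 is in {13, 17, 12}  OK
C7: max(13, -5) = 13  OK
C8: max(-1, -1) = -1, not 1  FAIL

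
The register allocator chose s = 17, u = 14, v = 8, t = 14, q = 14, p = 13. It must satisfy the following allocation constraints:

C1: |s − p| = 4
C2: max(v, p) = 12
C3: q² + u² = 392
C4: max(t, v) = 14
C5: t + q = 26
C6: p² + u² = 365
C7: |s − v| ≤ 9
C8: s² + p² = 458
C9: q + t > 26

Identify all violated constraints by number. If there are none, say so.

The assignment fails constraints 2 and 5.

C1: |17 − 13| = 4  ✓
C2: max(8, 13) = 13, not 12  ✗
C3: q² + u² = 14² + 14² = 196 + 196 = 392  ✓
C4: max(14, 8) = 14  ✓
C5: t + q = 14 + 14 = 28, not 26  ✗
C6: p² + u² = 13² + 14² = 169 + 196 = 365  ✓
C7: |17 − 8| = 9; 9 ≤ 9  ✓
C8: s² + p² = 17² + 13² = 289 + 169 = 458  ✓
C9: q + t = 14 + 14 = 28; 28 > 26  ✓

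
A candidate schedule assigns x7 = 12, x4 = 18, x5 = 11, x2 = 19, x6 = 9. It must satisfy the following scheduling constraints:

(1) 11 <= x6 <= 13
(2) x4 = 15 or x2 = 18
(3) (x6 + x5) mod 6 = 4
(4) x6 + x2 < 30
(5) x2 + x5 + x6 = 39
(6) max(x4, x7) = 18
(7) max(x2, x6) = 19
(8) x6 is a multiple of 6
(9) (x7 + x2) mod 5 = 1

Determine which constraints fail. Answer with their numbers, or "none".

(1) x6 = 9 is outside [11, 13]  no
(2) x4 = 18 ≠ 15 and x2 = 19 ≠ 18; both disjuncts false  no
(3) x6 + x5 = 20; 20 mod 6 = 2, not 4  no
(4) x6 + x2 = 9 + 19 = 28; 28 < 30  yes
(5) x2 + x5 + x6 = 19 + 11 + 9 = 39  yes
(6) max(18, 12) = 18  yes
(7) max(19, 9) = 19  yes
(8) 9 = 6*1 + 3, so 6 does not divide 9  no
(9) x7 + x2 = 31; 31 mod 5 = 1  yes

Constraints 1, 2, 3, and 8 do not hold.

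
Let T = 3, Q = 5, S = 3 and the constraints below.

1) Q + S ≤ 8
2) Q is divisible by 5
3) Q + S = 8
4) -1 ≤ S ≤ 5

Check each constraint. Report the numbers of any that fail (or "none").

Yes — all constraints hold.

1) Q + S = 5 + 3 = 8; 8 ≤ 8  yes
2) 5 / 5 = 1, so 5 divides 5  yes
3) Q + S = 5 + 3 = 8  yes
4) S = 3 lies in [-1, 5]  yes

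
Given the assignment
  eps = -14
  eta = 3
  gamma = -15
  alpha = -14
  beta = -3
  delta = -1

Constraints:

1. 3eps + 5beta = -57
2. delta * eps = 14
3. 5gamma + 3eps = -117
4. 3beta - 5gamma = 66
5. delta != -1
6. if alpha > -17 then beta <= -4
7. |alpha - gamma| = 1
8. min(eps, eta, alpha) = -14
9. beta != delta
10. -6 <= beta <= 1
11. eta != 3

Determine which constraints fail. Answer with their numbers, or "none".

1. 3eps + 5beta = 3(-14) + 5(-3) = -57  OK
2. delta * eps = -1 * (-14) = 14  OK
3. 5gamma + 3eps = 5(-15) + 3(-14) = -117  OK
4. 3beta - 5gamma = 3(-3) - 5(-15) = 66  OK
5. delta = -1, but -1 is required to differ  FAIL
6. alpha = -14 > -17, so we need beta ≤ -4; but beta = -3 > -4  FAIL
7. |-14 - (-15)| = 1  OK
8. min(-14, 3, -14) = -14  OK
9. beta = -3, delta = -1; distinct  OK
10. beta = -3 lies in [-6, 1]  OK
11. eta = 3, but 3 is required to differ  FAIL

Constraints 5, 6, and 11 do not hold.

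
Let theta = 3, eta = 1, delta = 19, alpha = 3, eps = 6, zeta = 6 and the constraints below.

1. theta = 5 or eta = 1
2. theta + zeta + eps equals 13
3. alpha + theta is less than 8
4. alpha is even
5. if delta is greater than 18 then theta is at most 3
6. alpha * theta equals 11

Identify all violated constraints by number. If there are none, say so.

Violated: 2, 4, 6.

1. theta = 3 ≠ 5, but eta = 1 = 1 (second disjunct) — OK.
2. theta + zeta + eps = 3 + 6 + 6 = 15, not 13 — violated.
3. alpha + theta = 3 + 3 = 6; 6 < 8 — OK.
4. alpha = 3 is odd — violated.
5. delta = 19 > 18, so we need theta ≤ 3; theta = 3 ≤ 3 — OK.
6. alpha * theta = 3 * 3 = 9, not 11 — violated.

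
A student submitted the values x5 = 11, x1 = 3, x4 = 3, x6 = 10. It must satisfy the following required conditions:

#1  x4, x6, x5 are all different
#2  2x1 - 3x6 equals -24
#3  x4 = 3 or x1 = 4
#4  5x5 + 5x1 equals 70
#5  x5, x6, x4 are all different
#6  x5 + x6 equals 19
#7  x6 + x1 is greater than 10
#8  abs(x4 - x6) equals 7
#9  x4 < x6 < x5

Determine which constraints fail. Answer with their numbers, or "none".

Constraint 6 is violated.

#1 values 3, 10, 11 are pairwise distinct  true
#2 2x1 - 3x6 = 2(3) - 3(10) = -24  true
#3 x4 = 3 = 3 (first disjunct)  true
#4 5x5 + 5x1 = 5(11) + 5(3) = 70  true
#5 values 11, 10, 3 are pairwise distinct  true
#6 x5 + x6 = 11 + 10 = 21, not 19  false
#7 x6 + x1 = 10 + 3 = 13; 13 > 10  true
#8 abs(3 - 10) = 7  true
#9 values 3 < 10 < 11  true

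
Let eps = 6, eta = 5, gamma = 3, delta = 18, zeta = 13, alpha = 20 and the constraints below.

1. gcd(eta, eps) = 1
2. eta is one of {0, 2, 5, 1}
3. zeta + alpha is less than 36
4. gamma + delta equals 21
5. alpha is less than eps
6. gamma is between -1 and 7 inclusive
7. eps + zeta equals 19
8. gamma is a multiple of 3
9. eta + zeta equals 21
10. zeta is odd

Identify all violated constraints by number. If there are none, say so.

Constraints 5 and 9 are violated.

1. gcd(5, 6) = 1 — holds.
2. eta = 5 is in {0, 2, 5, 1} — holds.
3. zeta + alpha = 13 + 20 = 33; 33 < 36 — holds.
4. gamma + delta = 3 + 18 = 21 — holds.
5. alpha = 20, eps = 6; 20 ≥ 6 (want <) — does not hold.
6. gamma = 3 lies in [-1, 7] — holds.
7. eps + zeta = 6 + 13 = 19 — holds.
8. 3 / 3 = 1, so 3 divides 3 — holds.
9. eta + zeta = 5 + 13 = 18, not 21 — does not hold.
10. zeta = 13 is odd — holds.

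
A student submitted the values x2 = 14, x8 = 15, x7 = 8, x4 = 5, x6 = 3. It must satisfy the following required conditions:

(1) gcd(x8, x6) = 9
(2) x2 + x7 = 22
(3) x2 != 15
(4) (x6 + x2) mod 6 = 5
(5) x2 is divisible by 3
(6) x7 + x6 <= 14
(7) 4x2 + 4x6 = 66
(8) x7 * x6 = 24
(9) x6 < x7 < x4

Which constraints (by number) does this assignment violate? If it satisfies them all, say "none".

Constraints 1, 5, 7, and 9 do not hold.

(1) gcd(15, 3) = 3, not 9  ✗
(2) x2 + x7 = 14 + 8 = 22  ✓
(3) x2 = 14, and 14 ≠ 15  ✓
(4) x6 + x2 = 17; 17 mod 6 = 5  ✓
(5) 14 = 3*4 + 2, so 3 does not divide 14  ✗
(6) x7 + x6 = 8 + 3 = 11; 11 ≤ 14  ✓
(7) 4x2 + 4x6 = 4(14) + 4(3) = 68, not 66  ✗
(8) x7 * x6 = 8 * 3 = 24  ✓
(9) values 3, 8, 5; x7 = 8 is not < x4 = 5  ✗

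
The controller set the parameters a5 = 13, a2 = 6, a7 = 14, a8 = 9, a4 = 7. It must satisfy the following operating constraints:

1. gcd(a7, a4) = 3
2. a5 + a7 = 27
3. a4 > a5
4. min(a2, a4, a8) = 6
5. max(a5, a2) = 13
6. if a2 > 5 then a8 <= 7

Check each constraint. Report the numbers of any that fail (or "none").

1. gcd(14, 7) = 7, not 3 — does not hold.
2. a5 + a7 = 13 + 14 = 27 — holds.
3. a4 = 7, a5 = 13; 7 ≤ 13 (want >) — does not hold.
4. min(6, 7, 9) = 6 — holds.
5. max(13, 6) = 13 — holds.
6. a2 = 6 > 5, so we need a8 ≤ 7; but a8 = 9 > 7 — does not hold.

Violated: 1, 3, and 6.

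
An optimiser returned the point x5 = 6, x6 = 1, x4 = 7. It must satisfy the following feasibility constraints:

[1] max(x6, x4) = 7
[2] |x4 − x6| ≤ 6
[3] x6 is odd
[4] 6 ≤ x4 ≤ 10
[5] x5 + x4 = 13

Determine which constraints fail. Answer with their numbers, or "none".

Yes — all constraints hold.

[1] max(1, 7) = 7 — satisfied.
[2] |7 − 1| = 6; 6 ≤ 6 — satisfied.
[3] x6 = 1 is odd — satisfied.
[4] x4 = 7 lies in [6, 10] — satisfied.
[5] x5 + x4 = 6 + 7 = 13 — satisfied.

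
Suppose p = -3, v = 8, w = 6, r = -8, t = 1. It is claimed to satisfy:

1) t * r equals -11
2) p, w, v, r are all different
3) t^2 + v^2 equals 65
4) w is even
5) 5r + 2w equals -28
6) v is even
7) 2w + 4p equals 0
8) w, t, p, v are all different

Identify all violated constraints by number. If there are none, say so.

Constraint 1 is violated.

1) t * r = 1 * (-8) = -8, not -11 — does not hold.
2) values -3, 6, 8, -8 are pairwise distinct — holds.
3) t^2 + v^2 = 1^2 + 8^2 = 1 + 64 = 65 — holds.
4) w = 6 is even — holds.
5) 5r + 2w = 5(-8) + 2(6) = -28 — holds.
6) v = 8 is even — holds.
7) 2w + 4p = 2(6) + 4(-3) = 0 — holds.
8) values 6, 1, -3, 8 are pairwise distinct — holds.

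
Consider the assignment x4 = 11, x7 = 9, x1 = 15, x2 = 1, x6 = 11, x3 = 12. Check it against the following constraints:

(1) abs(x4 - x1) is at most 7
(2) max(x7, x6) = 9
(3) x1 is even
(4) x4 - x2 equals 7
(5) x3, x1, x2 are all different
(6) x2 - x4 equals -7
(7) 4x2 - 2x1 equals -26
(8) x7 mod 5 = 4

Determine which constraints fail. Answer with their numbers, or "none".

(1) abs(11 - 15) = 4; 4 ≤ 7 — OK.
(2) max(9, 11) = 11, not 9 — violated.
(3) x1 = 15 is odd — violated.
(4) x4 - x2 = 11 - 1 = 10, not 7 — violated.
(5) values 12, 15, 1 are pairwise distinct — OK.
(6) x2 - x4 = 1 - 11 = -10, not -7 — violated.
(7) 4x2 - 2x1 = 4(1) - 2(15) = -26 — OK.
(8) 9 mod 5 = 4 — OK.

Constraints 2, 3, 4, and 6 are violated.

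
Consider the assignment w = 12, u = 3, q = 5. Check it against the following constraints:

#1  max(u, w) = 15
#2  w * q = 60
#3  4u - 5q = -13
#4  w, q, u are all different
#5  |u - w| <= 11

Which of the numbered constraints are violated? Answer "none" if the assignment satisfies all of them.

#1 max(3, 12) = 12, not 15  no
#2 w * q = 12 * 5 = 60  yes
#3 4u - 5q = 4(3) - 5(5) = -13  yes
#4 values 12, 5, 3 are pairwise distinct  yes
#5 |3 - 12| = 9; 9 ≤ 11  yes

Constraint 1 is violated.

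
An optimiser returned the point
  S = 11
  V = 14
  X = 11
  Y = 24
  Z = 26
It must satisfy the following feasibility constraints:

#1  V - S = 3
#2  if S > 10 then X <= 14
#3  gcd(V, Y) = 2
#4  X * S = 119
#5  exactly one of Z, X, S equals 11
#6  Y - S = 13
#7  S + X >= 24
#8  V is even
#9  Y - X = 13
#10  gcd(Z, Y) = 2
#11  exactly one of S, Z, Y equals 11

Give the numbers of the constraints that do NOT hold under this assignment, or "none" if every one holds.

#1 V - S = 14 - 11 = 3 — holds.
#2 S = 11 > 10, so we need X ≤ 14; X = 11 ≤ 14 — holds.
#3 gcd(14, 24) = 2 — holds.
#4 X * S = 11 * 11 = 121, not 119 — does not hold.
#5 Z=26, X=11, S=11; 2 of them equal 11, not exactly one — does not hold.
#6 Y - S = 24 - 11 = 13 — holds.
#7 S + X = 11 + 11 = 22; 22 < 24, bound 24 not met — does not hold.
#8 V = 14 is even — holds.
#9 Y - X = 24 - 11 = 13 — holds.
#10 gcd(26, 24) = 2 — holds.
#11 S=11, Z=26, Y=24; 1 of them equals 11 — holds.

Constraints 4, 5, 7 are violated.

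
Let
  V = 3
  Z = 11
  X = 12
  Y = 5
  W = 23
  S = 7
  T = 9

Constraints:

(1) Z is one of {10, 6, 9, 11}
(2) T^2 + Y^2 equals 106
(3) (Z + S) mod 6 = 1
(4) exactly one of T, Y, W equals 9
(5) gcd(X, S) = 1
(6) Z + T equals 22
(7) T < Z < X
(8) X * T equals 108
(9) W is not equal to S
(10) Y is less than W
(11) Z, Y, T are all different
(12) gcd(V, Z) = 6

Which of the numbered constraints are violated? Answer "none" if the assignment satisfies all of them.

Constraints 3, 6, 12 are violated.

(1) Z = 11 is in {10, 6, 9, 11} — holds.
(2) T^2 + Y^2 = 9^2 + 5^2 = 81 + 25 = 106 — holds.
(3) Z + S = 18; 18 mod 6 = 0, not 1 — fails.
(4) T=9, Y=5, W=23; 1 of them equals 9 — holds.
(5) gcd(12, 7) = 1 — holds.
(6) Z + T = 11 + 9 = 20, not 22 — fails.
(7) values 9 < 11 < 12 — holds.
(8) X * T = 12 * 9 = 108 — holds.
(9) W = 23, S = 7; distinct — holds.
(10) Y = 5, W = 23; 5 < 23 — holds.
(11) values 11, 5, 9 are pairwise distinct — holds.
(12) gcd(3, 11) = 1, not 6 — fails.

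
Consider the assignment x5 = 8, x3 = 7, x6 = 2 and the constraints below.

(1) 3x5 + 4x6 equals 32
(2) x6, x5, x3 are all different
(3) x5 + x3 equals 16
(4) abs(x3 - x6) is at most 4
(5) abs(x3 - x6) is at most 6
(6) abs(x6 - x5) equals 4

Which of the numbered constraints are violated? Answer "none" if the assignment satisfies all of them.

(1) 3x5 + 4x6 = 3(8) + 4(2) = 32 — holds.
(2) values 2, 8, 7 are pairwise distinct — holds.
(3) x5 + x3 = 8 + 7 = 15, not 16 — does not hold.
(4) abs(7 - 2) = 5; 5 > 4, exceeds bound 4 — does not hold.
(5) abs(7 - 2) = 5; 5 ≤ 6 — holds.
(6) abs(2 - 8) = 6, not 4 — does not hold.

The assignment fails constraints 3, 4, and 6.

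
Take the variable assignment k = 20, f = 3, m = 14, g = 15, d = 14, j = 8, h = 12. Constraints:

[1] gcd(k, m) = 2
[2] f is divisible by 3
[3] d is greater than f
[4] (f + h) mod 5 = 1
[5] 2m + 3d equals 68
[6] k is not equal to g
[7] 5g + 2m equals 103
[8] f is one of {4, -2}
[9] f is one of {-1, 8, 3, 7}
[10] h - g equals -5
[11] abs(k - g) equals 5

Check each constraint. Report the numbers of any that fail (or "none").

[1] gcd(20, 14) = 2 — OK.
[2] 3 / 3 = 1, so 3 divides 3 — OK.
[3] d = 14, f = 3; 14 > 3 — OK.
[4] f + h = 15; 15 mod 5 = 0, not 1 — violated.
[5] 2m + 3d = 2(14) + 3(14) = 70, not 68 — violated.
[6] k = 20, g = 15; distinct — OK.
[7] 5g + 2m = 5(15) + 2(14) = 103 — OK.
[8] f = 3 is not in {4, -2} — violated.
[9] f = 3 is in {-1, 8, 3, 7} — OK.
[10] h - g = 12 - 15 = -3, not -5 — violated.
[11] abs(20 - 15) = 5 — OK.

Violated: 4, 5, 8, 10.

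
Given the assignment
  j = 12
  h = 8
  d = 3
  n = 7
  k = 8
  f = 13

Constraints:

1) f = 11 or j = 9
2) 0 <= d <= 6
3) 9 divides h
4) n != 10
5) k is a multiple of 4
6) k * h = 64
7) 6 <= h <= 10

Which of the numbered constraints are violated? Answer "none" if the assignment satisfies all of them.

1) f = 13 ≠ 11 and j = 12 ≠ 9; both disjuncts false  FAIL
2) d = 3 lies in [0, 6]  OK
3) 8 = 9*0 + 8, so 9 does not divide 8  FAIL
4) n = 7, and 7 ≠ 10  OK
5) 8 / 4 = 2, so 4 divides 8  OK
6) k * h = 8 * 8 = 64  OK
7) h = 8 lies in [6, 10]  OK

No — constraints 1 and 3 are not satisfied.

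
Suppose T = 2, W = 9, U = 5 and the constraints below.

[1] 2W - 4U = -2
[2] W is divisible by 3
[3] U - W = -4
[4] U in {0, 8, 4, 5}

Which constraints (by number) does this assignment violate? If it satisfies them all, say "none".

None — every constraint holds.

[1] 2W - 4U = 2(9) - 4(5) = -2  true
[2] 9 / 3 = 3, so 3 divides 9  true
[3] U - W = 5 - 9 = -4  true
[4] U = 5 is in {0, 8, 4, 5}  true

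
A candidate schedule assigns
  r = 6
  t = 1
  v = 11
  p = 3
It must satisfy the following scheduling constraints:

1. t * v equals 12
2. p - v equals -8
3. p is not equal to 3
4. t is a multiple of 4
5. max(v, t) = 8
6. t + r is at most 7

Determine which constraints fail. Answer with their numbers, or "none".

The assignment fails constraints 1, 3, 4, and 5.

1. t * v = 1 * 11 = 11, not 12 — violated.
2. p - v = 3 - 11 = -8 — satisfied.
3. p = 3, but 3 is required to differ — violated.
4. 1 = 4*0 + 1, so 4 does not divide 1 — violated.
5. max(11, 1) = 11, not 8 — violated.
6. t + r = 1 + 6 = 7; 7 ≤ 7 — satisfied.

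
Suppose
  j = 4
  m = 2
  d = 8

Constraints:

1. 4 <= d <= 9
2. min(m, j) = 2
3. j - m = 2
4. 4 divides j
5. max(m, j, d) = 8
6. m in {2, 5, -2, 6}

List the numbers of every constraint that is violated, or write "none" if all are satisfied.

1. d = 8 lies in [4, 9] — holds.
2. min(2, 4) = 2 — holds.
3. j - m = 4 - 2 = 2 — holds.
4. 4 / 4 = 1, so 4 divides 4 — holds.
5. max(2, 4, 8) = 8 — holds.
6. m = 2 is in {2, 5, -2, 6} — holds.

The assignment satisfies every constraint.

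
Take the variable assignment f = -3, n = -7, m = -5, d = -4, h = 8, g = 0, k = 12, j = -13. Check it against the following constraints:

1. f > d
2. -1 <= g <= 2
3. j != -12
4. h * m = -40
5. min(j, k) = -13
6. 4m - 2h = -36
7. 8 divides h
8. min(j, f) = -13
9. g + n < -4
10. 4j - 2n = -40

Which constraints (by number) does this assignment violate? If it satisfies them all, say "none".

No — constraint 10 is not satisfied.

1. f = -3, d = -4; -3 > -4 — holds.
2. g = 0 lies in [-1, 2] — holds.
3. j = -13, and -13 ≠ -12 — holds.
4. h * m = 8 * (-5) = -40 — holds.
5. min(-13, 12) = -13 — holds.
6. 4m - 2h = 4(-5) - 2(8) = -36 — holds.
7. 8 / 8 = 1, so 8 divides 8 — holds.
8. min(-13, -3) = -13 — holds.
9. g + n = 0 + (-7) = -7; -7 < -4 — holds.
10. 4j - 2n = 4(-13) - 2(-7) = -38, not -40 — does not hold.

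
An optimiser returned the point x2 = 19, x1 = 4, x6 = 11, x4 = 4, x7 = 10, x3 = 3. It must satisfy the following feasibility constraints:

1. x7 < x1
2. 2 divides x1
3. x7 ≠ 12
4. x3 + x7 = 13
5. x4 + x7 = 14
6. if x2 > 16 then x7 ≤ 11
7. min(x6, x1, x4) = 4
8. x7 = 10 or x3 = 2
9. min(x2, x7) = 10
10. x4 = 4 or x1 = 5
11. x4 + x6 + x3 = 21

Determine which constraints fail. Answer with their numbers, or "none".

Constraints 1 and 11 are violated.

1. x7 = 10, x1 = 4; 10 ≥ 4 (want <) — does not hold.
2. 4 / 2 = 2, so 2 divides 4 — holds.
3. x7 = 10, and 10 ≠ 12 — holds.
4. x3 + x7 = 3 + 10 = 13 — holds.
5. x4 + x7 = 4 + 10 = 14 — holds.
6. x2 = 19 > 16, so we need x7 ≤ 11; x7 = 10 ≤ 11 — holds.
7. min(11, 4, 4) = 4 — holds.
8. x7 = 10 = 10 (first disjunct) — holds.
9. min(19, 10) = 10 — holds.
10. x4 = 4 = 4 (first disjunct) — holds.
11. x4 + x6 + x3 = 4 + 11 + 3 = 18, not 21 — does not hold.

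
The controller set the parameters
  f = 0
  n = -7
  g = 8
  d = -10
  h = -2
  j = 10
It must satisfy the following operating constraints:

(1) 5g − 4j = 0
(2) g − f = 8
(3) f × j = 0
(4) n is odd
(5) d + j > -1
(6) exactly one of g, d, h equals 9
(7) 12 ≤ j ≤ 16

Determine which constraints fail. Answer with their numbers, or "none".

(1) 5g − 4j = 5(8) − 4(10) = 0 — holds.
(2) g − f = 8 − 0 = 8 — holds.
(3) f × j = 0 × 10 = 0 — holds.
(4) n = -7 is odd — holds.
(5) d + j = -10 + 10 = 0; 0 > -1 — holds.
(6) g=8, d=-10, h=-2; 0 of them equal 9, not exactly one — fails.
(7) j = 10 is outside [12, 16] — fails.

The assignment fails constraints 6 and 7.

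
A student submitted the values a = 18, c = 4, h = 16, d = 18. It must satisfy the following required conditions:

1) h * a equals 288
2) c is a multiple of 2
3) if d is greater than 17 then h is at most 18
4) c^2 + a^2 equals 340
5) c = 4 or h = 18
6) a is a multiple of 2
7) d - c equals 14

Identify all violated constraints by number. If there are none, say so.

No violations.

1) h * a = 16 * 18 = 288  holds
2) 4 / 2 = 2, so 2 divides 4  holds
3) d = 18 > 17, so we need h ≤ 18; h = 16 ≤ 18  holds
4) c^2 + a^2 = 4^2 + 18^2 = 16 + 324 = 340  holds
5) c = 4 = 4 (first disjunct)  holds
6) 18 / 2 = 9, so 2 divides 18  holds
7) d - c = 18 - 4 = 14  holds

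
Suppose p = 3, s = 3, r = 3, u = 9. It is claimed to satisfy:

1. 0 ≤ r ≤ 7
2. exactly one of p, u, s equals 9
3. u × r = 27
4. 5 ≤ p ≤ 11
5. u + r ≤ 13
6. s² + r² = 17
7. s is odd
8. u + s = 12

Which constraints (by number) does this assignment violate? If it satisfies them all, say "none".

Constraints 4 and 6 do not hold.

1. r = 3 lies in [0, 7]  ✓
2. p=3, u=9, s=3; 1 of them equals 9  ✓
3. u × r = 9 × 3 = 27  ✓
4. p = 3 is outside [5, 11]  ✗
5. u + r = 9 + 3 = 12; 12 ≤ 13  ✓
6. s² + r² = 3² + 3² = 9 + 9 = 18, not 17  ✗
7. s = 3 is odd  ✓
8. u + s = 9 + 3 = 12  ✓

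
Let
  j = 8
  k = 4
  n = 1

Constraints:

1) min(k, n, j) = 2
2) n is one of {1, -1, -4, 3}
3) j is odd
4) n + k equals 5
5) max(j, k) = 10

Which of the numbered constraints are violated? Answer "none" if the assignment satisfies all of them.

No — constraints 1, 3, and 5 are not satisfied.

1) min(4, 1, 8) = 1, not 2 — violated.
2) n = 1 is in {1, -1, -4, 3} — satisfied.
3) j = 8 is even — violated.
4) n + k = 1 + 4 = 5 — satisfied.
5) max(8, 4) = 8, not 10 — violated.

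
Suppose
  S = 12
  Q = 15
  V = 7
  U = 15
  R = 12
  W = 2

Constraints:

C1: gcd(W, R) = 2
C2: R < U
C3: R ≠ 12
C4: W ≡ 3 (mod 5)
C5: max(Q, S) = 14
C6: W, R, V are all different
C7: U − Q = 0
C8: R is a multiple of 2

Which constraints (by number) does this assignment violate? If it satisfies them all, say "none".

C1: gcd(2, 12) = 2 — holds.
C2: R = 12, U = 15; 12 < 15 — holds.
C3: R = 12, but 12 is required to differ — does not hold.
C4: 2 mod 5 = 2, not 3 — does not hold.
C5: max(15, 12) = 15, not 14 — does not hold.
C6: values 2, 12, 7 are pairwise distinct — holds.
C7: U − Q = 15 − 15 = 0 — holds.
C8: 12 / 2 = 6, so 2 divides 12 — holds.

Constraints 3, 4, and 5 do not hold.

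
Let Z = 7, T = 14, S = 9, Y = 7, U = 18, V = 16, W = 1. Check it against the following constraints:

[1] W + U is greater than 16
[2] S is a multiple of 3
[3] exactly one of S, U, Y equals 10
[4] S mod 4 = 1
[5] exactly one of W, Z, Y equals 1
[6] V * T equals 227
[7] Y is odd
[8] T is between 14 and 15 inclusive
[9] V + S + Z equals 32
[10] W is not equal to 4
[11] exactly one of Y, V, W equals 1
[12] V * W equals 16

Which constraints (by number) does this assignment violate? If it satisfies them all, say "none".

No — constraints 3 and 6 are not satisfied.

[1] W + U = 1 + 18 = 19; 19 > 16  yes
[2] 9 / 3 = 3, so 3 divides 9  yes
[3] S=9, U=18, Y=7; 0 of them equal 10, not exactly one  no
[4] 9 mod 4 = 1  yes
[5] W=1, Z=7, Y=7; 1 of them equals 1  yes
[6] V * T = 16 * 14 = 224, not 227  no
[7] Y = 7 is odd  yes
[8] T = 14 lies in [14, 15]  yes
[9] V + S + Z = 16 + 9 + 7 = 32  yes
[10] W = 1, and 1 ≠ 4  yes
[11] Y=7, V=16, W=1; 1 of them equals 1  yes
[12] V * W = 16 * 1 = 16  yes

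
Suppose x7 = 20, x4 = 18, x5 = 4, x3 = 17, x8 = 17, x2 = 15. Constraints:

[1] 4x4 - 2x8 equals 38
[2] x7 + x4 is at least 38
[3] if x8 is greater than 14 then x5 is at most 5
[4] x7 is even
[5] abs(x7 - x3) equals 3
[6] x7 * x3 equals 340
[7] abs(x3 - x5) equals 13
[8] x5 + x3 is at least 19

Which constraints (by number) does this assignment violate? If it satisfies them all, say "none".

Yes — all constraints hold.

[1] 4x4 - 2x8 = 4(18) - 2(17) = 38 — holds.
[2] x7 + x4 = 20 + 18 = 38; 38 ≥ 38 — holds.
[3] x8 = 17 > 14, so we need x5 ≤ 5; x5 = 4 ≤ 5 — holds.
[4] x7 = 20 is even — holds.
[5] abs(20 - 17) = 3 — holds.
[6] x7 * x3 = 20 * 17 = 340 — holds.
[7] abs(17 - 4) = 13 — holds.
[8] x5 + x3 = 4 + 17 = 21; 21 ≥ 19 — holds.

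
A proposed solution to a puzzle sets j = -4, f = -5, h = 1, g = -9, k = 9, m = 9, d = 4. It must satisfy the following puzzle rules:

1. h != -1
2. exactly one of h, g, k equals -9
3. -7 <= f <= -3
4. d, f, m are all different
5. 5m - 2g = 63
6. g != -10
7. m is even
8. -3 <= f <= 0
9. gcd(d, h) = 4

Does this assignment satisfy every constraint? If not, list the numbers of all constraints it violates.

1. h = 1, and 1 ≠ -1 — OK.
2. h=1, g=-9, k=9; 1 of them equals -9 — OK.
3. f = -5 lies in [-7, -3] — OK.
4. values 4, -5, 9 are pairwise distinct — OK.
5. 5m - 2g = 5(9) - 2(-9) = 63 — OK.
6. g = -9, and -9 ≠ -10 — OK.
7. m = 9 is odd — violated.
8. f = -5 is outside [-3, 0] — violated.
9. gcd(4, 1) = 1, not 4 — violated.

Violated: 7, 8, 9.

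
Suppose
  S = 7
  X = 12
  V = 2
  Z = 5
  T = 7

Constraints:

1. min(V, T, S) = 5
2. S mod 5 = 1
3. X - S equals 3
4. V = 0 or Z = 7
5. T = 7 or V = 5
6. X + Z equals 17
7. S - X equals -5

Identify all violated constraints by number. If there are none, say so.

The assignment fails constraints 1, 2, 3, and 4.

1. min(2, 7, 7) = 2, not 5 — fails.
2. 7 mod 5 = 2, not 1 — fails.
3. X - S = 12 - 7 = 5, not 3 — fails.
4. V = 2 ≠ 0 and Z = 5 ≠ 7; both disjuncts false — fails.
5. T = 7 = 7 (first disjunct) — holds.
6. X + Z = 12 + 5 = 17 — holds.
7. S - X = 7 - 12 = -5 — holds.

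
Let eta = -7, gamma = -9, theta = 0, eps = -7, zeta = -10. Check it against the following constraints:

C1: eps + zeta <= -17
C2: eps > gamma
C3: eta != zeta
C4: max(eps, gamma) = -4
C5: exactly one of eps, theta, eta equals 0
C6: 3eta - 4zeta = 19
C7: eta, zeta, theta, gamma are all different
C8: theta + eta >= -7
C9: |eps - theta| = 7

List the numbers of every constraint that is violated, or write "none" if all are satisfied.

The assignment fails constraint 4.

C1: eps + zeta = -7 + (-10) = -17; -17 ≤ -17  true
C2: eps = -7, gamma = -9; -7 > -9  true
C3: eta = -7, zeta = -10; distinct  true
C4: max(-7, -9) = -7, not -4  false
C5: eps=-7, theta=0, eta=-7; 1 of them equals 0  true
C6: 3eta - 4zeta = 3(-7) - 4(-10) = 19  true
C7: values -7, -10, 0, -9 are pairwise distinct  true
C8: theta + eta = 0 + (-7) = -7; -7 ≥ -7  true
C9: |-7 - 0| = 7  true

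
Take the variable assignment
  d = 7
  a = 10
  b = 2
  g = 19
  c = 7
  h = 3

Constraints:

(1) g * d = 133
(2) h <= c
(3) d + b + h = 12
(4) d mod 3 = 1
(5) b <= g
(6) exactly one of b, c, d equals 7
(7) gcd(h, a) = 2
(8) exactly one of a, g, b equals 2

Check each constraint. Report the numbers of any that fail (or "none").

Violated: 6, 7.

(1) g * d = 19 * 7 = 133  yes
(2) h = 3, c = 7; 3 ≤ 7  yes
(3) d + b + h = 7 + 2 + 3 = 12  yes
(4) 7 mod 3 = 1  yes
(5) b = 2, g = 19; 2 ≤ 19  yes
(6) b=2, c=7, d=7; 2 of them equal 7, not exactly one  no
(7) gcd(3, 10) = 1, not 2  no
(8) a=10, g=19, b=2; 1 of them equals 2  yes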